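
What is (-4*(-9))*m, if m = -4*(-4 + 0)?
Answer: 576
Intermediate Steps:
m = 16 (m = -4*(-4) = 16)
(-4*(-9))*m = -4*(-9)*16 = 36*16 = 576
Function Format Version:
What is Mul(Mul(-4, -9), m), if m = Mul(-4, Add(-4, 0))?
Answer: 576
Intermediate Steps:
m = 16 (m = Mul(-4, -4) = 16)
Mul(Mul(-4, -9), m) = Mul(Mul(-4, -9), 16) = Mul(36, 16) = 576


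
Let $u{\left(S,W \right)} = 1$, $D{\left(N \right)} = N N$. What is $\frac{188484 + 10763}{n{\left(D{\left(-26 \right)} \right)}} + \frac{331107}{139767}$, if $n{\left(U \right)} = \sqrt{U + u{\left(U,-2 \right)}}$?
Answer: $\frac{110369}{46589} + \frac{199247 \sqrt{677}}{677} \approx 7660.1$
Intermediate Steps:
$D{\left(N \right)} = N^{2}$
$n{\left(U \right)} = \sqrt{1 + U}$ ($n{\left(U \right)} = \sqrt{U + 1} = \sqrt{1 + U}$)
$\frac{188484 + 10763}{n{\left(D{\left(-26 \right)} \right)}} + \frac{331107}{139767} = \frac{188484 + 10763}{\sqrt{1 + \left(-26\right)^{2}}} + \frac{331107}{139767} = \frac{199247}{\sqrt{1 + 676}} + 331107 \cdot \frac{1}{139767} = \frac{199247}{\sqrt{677}} + \frac{110369}{46589} = 199247 \frac{\sqrt{677}}{677} + \frac{110369}{46589} = \frac{199247 \sqrt{677}}{677} + \frac{110369}{46589} = \frac{110369}{46589} + \frac{199247 \sqrt{677}}{677}$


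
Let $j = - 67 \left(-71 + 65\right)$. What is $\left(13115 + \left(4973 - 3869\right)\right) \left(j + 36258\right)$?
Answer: $521268540$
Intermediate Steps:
$j = 402$ ($j = \left(-67\right) \left(-6\right) = 402$)
$\left(13115 + \left(4973 - 3869\right)\right) \left(j + 36258\right) = \left(13115 + \left(4973 - 3869\right)\right) \left(402 + 36258\right) = \left(13115 + 1104\right) 36660 = 14219 \cdot 36660 = 521268540$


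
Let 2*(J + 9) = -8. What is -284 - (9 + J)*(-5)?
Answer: -304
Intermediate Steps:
J = -13 (J = -9 + (1/2)*(-8) = -9 - 4 = -13)
-284 - (9 + J)*(-5) = -284 - (9 - 13)*(-5) = -284 - (-4)*(-5) = -284 - 1*20 = -284 - 20 = -304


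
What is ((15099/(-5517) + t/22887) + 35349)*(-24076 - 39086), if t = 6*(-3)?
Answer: -3480216047255904/1558859 ≈ -2.2325e+9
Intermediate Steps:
t = -18
((15099/(-5517) + t/22887) + 35349)*(-24076 - 39086) = ((15099/(-5517) - 18/22887) + 35349)*(-24076 - 39086) = ((15099*(-1/5517) - 18*1/22887) + 35349)*(-63162) = ((-5033/1839 - 2/2543) + 35349)*(-63162) = (-12802597/4676577 + 35349)*(-63162) = (165299517776/4676577)*(-63162) = -3480216047255904/1558859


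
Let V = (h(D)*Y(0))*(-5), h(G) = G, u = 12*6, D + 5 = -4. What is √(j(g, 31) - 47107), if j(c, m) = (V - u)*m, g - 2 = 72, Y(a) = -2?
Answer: I*√52129 ≈ 228.32*I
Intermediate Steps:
D = -9 (D = -5 - 4 = -9)
u = 72
V = -90 (V = -9*(-2)*(-5) = 18*(-5) = -90)
g = 74 (g = 2 + 72 = 74)
j(c, m) = -162*m (j(c, m) = (-90 - 1*72)*m = (-90 - 72)*m = -162*m)
√(j(g, 31) - 47107) = √(-162*31 - 47107) = √(-5022 - 47107) = √(-52129) = I*√52129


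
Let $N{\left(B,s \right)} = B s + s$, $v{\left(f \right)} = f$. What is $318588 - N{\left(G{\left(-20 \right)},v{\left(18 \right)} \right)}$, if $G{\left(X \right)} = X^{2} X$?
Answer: $462570$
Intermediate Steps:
$G{\left(X \right)} = X^{3}$
$N{\left(B,s \right)} = s + B s$
$318588 - N{\left(G{\left(-20 \right)},v{\left(18 \right)} \right)} = 318588 - 18 \left(1 + \left(-20\right)^{3}\right) = 318588 - 18 \left(1 - 8000\right) = 318588 - 18 \left(-7999\right) = 318588 - -143982 = 318588 + 143982 = 462570$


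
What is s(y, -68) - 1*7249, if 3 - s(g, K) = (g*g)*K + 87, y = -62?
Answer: 254059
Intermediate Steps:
s(g, K) = -84 - K*g**2 (s(g, K) = 3 - ((g*g)*K + 87) = 3 - (g**2*K + 87) = 3 - (K*g**2 + 87) = 3 - (87 + K*g**2) = 3 + (-87 - K*g**2) = -84 - K*g**2)
s(y, -68) - 1*7249 = (-84 - 1*(-68)*(-62)**2) - 1*7249 = (-84 - 1*(-68)*3844) - 7249 = (-84 + 261392) - 7249 = 261308 - 7249 = 254059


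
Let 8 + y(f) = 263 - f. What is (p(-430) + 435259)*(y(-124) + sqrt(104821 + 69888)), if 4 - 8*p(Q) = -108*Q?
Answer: 325526511/2 + 858909*sqrt(174709)/2 ≈ 3.4227e+8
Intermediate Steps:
p(Q) = 1/2 + 27*Q/2 (p(Q) = 1/2 - (-27)*Q/2 = 1/2 + 27*Q/2)
y(f) = 255 - f (y(f) = -8 + (263 - f) = 255 - f)
(p(-430) + 435259)*(y(-124) + sqrt(104821 + 69888)) = ((1/2 + (27/2)*(-430)) + 435259)*((255 - 1*(-124)) + sqrt(104821 + 69888)) = ((1/2 - 5805) + 435259)*((255 + 124) + sqrt(174709)) = (-11609/2 + 435259)*(379 + sqrt(174709)) = 858909*(379 + sqrt(174709))/2 = 325526511/2 + 858909*sqrt(174709)/2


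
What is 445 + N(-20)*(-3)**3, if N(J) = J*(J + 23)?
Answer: 2065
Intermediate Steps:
N(J) = J*(23 + J)
445 + N(-20)*(-3)**3 = 445 - 20*(23 - 20)*(-3)**3 = 445 - 20*3*(-27) = 445 - 60*(-27) = 445 + 1620 = 2065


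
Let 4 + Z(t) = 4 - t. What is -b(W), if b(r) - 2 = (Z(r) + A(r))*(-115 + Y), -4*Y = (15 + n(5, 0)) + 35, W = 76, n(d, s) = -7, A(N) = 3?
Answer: -36727/4 ≈ -9181.8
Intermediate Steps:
Z(t) = -t (Z(t) = -4 + (4 - t) = -t)
Y = -43/4 (Y = -((15 - 7) + 35)/4 = -(8 + 35)/4 = -¼*43 = -43/4 ≈ -10.750)
b(r) = -1501/4 + 503*r/4 (b(r) = 2 + (-r + 3)*(-115 - 43/4) = 2 + (3 - r)*(-503/4) = 2 + (-1509/4 + 503*r/4) = -1501/4 + 503*r/4)
-b(W) = -(-1501/4 + (503/4)*76) = -(-1501/4 + 9557) = -1*36727/4 = -36727/4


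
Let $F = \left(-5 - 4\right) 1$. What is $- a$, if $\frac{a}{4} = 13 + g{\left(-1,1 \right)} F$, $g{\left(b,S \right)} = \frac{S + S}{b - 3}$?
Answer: $-70$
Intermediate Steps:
$g{\left(b,S \right)} = \frac{2 S}{-3 + b}$
$F = -9$ ($F = \left(-9\right) 1 = -9$)
$a = 70$ ($a = 4 \left(13 + 2 \cdot 1 \frac{1}{-3 - 1} \left(-9\right)\right) = 4 \left(13 + 2 \cdot 1 \frac{1}{-4} \left(-9\right)\right) = 4 \left(13 + 2 \cdot 1 \left(- \frac{1}{4}\right) \left(-9\right)\right) = 4 \left(13 - - \frac{9}{2}\right) = 4 \left(13 + \frac{9}{2}\right) = 4 \cdot \frac{35}{2} = 70$)
$- a = \left(-1\right) 70 = -70$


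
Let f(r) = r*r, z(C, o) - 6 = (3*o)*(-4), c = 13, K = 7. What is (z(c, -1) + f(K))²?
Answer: 4489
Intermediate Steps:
z(C, o) = 6 - 12*o (z(C, o) = 6 + (3*o)*(-4) = 6 - 12*o)
f(r) = r²
(z(c, -1) + f(K))² = ((6 - 12*(-1)) + 7²)² = ((6 + 12) + 49)² = (18 + 49)² = 67² = 4489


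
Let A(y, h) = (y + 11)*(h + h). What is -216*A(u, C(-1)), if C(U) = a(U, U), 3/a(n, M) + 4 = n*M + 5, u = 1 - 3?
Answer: -5832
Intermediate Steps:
u = -2
a(n, M) = 3/(1 + M*n) (a(n, M) = 3/(-4 + (n*M + 5)) = 3/(-4 + (M*n + 5)) = 3/(-4 + (5 + M*n)) = 3/(1 + M*n))
C(U) = 3/(1 + U²) (C(U) = 3/(1 + U*U) = 3/(1 + U²))
A(y, h) = 2*h*(11 + y) (A(y, h) = (11 + y)*(2*h) = 2*h*(11 + y))
-216*A(u, C(-1)) = -432*3/(1 + (-1)²)*(11 - 2) = -432*3/(1 + 1)*9 = -432*3/2*9 = -432*3*(½)*9 = -432*3*9/2 = -216*27 = -5832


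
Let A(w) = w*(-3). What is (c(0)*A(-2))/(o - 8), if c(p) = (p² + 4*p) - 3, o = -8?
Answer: 9/8 ≈ 1.1250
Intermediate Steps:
c(p) = -3 + p² + 4*p
A(w) = -3*w
(c(0)*A(-2))/(o - 8) = ((-3 + 0² + 4*0)*(-3*(-2)))/(-8 - 8) = ((-3 + 0 + 0)*6)/(-16) = -3*6*(-1/16) = -18*(-1/16) = 9/8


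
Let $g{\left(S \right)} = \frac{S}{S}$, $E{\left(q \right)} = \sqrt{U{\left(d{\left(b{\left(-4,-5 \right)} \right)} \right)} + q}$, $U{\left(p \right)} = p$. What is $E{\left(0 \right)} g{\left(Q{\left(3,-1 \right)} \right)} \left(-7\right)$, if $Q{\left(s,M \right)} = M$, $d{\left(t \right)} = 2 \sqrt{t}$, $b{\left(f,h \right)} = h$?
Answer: $- 7 \sqrt[4]{5} \left(1 + i\right) \approx -10.467 - 10.467 i$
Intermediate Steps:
$E{\left(q \right)} = \sqrt{q + 2 i \sqrt{5}}$ ($E{\left(q \right)} = \sqrt{2 \sqrt{-5} + q} = \sqrt{2 i \sqrt{5} + q} = \sqrt{q + 2 i \sqrt{5}}$)
$g{\left(S \right)} = 1$
$E{\left(0 \right)} g{\left(Q{\left(3,-1 \right)} \right)} \left(-7\right) = \sqrt{0 + 2 i \sqrt{5}} \cdot 1 \left(-7\right) = \sqrt{2 i \sqrt{5}} \cdot 1 \left(-7\right) = \sqrt{2} \sqrt[4]{5} \sqrt{i} 1 \left(-7\right) = \sqrt{2} \sqrt[4]{5} \sqrt{i} \left(-7\right) = - 7 \sqrt{2} \sqrt[4]{5} \sqrt{i}$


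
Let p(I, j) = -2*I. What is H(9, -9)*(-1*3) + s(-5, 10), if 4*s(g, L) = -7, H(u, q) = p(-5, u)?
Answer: -127/4 ≈ -31.750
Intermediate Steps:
H(u, q) = 10 (H(u, q) = -2*(-5) = 10)
s(g, L) = -7/4 (s(g, L) = (1/4)*(-7) = -7/4)
H(9, -9)*(-1*3) + s(-5, 10) = 10*(-1*3) - 7/4 = 10*(-3) - 7/4 = -30 - 7/4 = -127/4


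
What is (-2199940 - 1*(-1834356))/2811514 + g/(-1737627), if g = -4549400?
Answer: 264248981792/106203535593 ≈ 2.4881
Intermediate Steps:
(-2199940 - 1*(-1834356))/2811514 + g/(-1737627) = (-2199940 - 1*(-1834356))/2811514 - 4549400/(-1737627) = (-2199940 + 1834356)*(1/2811514) - 4549400*(-1/1737627) = -365584*1/2811514 + 197800/75549 = -182792/1405757 + 197800/75549 = 264248981792/106203535593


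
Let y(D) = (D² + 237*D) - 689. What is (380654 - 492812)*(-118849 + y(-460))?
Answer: 1901975364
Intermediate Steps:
y(D) = -689 + D² + 237*D
(380654 - 492812)*(-118849 + y(-460)) = (380654 - 492812)*(-118849 + (-689 + (-460)² + 237*(-460))) = -112158*(-118849 + (-689 + 211600 - 109020)) = -112158*(-118849 + 101891) = -112158*(-16958) = 1901975364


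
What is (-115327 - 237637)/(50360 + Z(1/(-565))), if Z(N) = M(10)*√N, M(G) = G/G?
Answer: -10043025877600/1432913224001 + 352964*I*√565/1432913224001 ≈ -7.0088 + 5.8551e-6*I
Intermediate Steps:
M(G) = 1
Z(N) = √N (Z(N) = 1*√N = √N)
(-115327 - 237637)/(50360 + Z(1/(-565))) = (-115327 - 237637)/(50360 + √(1/(-565))) = -352964/(50360 + √(-1/565)) = -352964/(50360 + I*√565/565)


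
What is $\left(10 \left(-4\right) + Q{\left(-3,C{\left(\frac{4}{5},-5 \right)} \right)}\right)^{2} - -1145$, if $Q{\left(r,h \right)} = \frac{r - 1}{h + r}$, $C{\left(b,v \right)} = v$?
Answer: $\frac{10821}{4} \approx 2705.3$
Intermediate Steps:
$Q{\left(r,h \right)} = \frac{-1 + r}{h + r}$
$\left(10 \left(-4\right) + Q{\left(-3,C{\left(\frac{4}{5},-5 \right)} \right)}\right)^{2} - -1145 = \left(10 \left(-4\right) + \frac{-1 - 3}{-5 - 3}\right)^{2} - -1145 = \left(-40 + \frac{1}{-8} \left(-4\right)\right)^{2} + 1145 = \left(-40 - - \frac{1}{2}\right)^{2} + 1145 = \left(-40 + \frac{1}{2}\right)^{2} + 1145 = \left(- \frac{79}{2}\right)^{2} + 1145 = \frac{6241}{4} + 1145 = \frac{10821}{4}$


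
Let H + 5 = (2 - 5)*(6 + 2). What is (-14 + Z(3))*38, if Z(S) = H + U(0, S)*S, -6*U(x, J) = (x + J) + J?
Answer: -1748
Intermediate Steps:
U(x, J) = -J/3 - x/6 (U(x, J) = -((x + J) + J)/6 = -((J + x) + J)/6 = -(x + 2*J)/6 = -J/3 - x/6)
H = -29 (H = -5 + (2 - 5)*(6 + 2) = -5 - 3*8 = -5 - 24 = -29)
Z(S) = -29 - S²/3 (Z(S) = -29 + (-S/3 - ⅙*0)*S = -29 + (-S/3 + 0)*S = -29 + (-S/3)*S = -29 - S²/3)
(-14 + Z(3))*38 = (-14 + (-29 - ⅓*3²))*38 = (-14 + (-29 - ⅓*9))*38 = (-14 + (-29 - 3))*38 = (-14 - 32)*38 = -46*38 = -1748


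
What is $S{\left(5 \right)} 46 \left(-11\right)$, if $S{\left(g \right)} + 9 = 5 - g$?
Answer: $4554$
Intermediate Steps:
$S{\left(g \right)} = -4 - g$ ($S{\left(g \right)} = -9 - \left(-5 + g\right) = -4 - g$)
$S{\left(5 \right)} 46 \left(-11\right) = \left(-4 - 5\right) 46 \left(-11\right) = \left(-9\right) 46 \left(-11\right) = \left(-414\right) \left(-11\right) = 4554$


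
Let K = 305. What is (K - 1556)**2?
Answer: 1565001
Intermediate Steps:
(K - 1556)**2 = (305 - 1556)**2 = (-1251)**2 = 1565001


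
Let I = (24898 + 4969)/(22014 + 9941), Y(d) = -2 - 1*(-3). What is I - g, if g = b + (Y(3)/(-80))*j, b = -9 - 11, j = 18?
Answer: 1081851/51128 ≈ 21.160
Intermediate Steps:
Y(d) = 1 (Y(d) = -2 + 3 = 1)
I = 29867/31955 ≈ 0.93466
b = -20
g = -809/40 (g = -20 + (1/(-80))*18 = -20 + (1*(-1/80))*18 = -20 - 1/80*18 = -20 - 9/40 = -809/40 ≈ -20.225)
I - g = 29867/31955 - 1*(-809/40) = 29867/31955 + 809/40 = 1081851/51128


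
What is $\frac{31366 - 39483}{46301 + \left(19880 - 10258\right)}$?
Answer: $- \frac{8117}{55923} \approx -0.14515$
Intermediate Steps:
$\frac{31366 - 39483}{46301 + \left(19880 - 10258\right)} = - \frac{8117}{46301 + \left(19880 - 10258\right)} = - \frac{8117}{46301 + 9622} = - \frac{8117}{55923}$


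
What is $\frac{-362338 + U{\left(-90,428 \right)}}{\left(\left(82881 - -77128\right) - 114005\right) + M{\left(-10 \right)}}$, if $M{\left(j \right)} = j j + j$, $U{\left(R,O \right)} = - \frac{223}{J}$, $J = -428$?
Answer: $- \frac{155080441}{19728232} \approx -7.8608$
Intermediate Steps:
$U{\left(R,O \right)} = \frac{223}{428}$ ($U{\left(R,O \right)} = - \frac{223}{-428} = \left(-223\right) \left(- \frac{1}{428}\right) = \frac{223}{428}$)
$M{\left(j \right)} = j + j^{2}$ ($M{\left(j \right)} = j^{2} + j = j + j^{2}$)
$\frac{-362338 + U{\left(-90,428 \right)}}{\left(\left(82881 - -77128\right) - 114005\right) + M{\left(-10 \right)}} = \frac{-362338 + \frac{223}{428}}{\left(\left(82881 - -77128\right) - 114005\right) - 10 \left(1 - 10\right)} = - \frac{155080441}{428 \left(\left(\left(82881 + 77128\right) - 114005\right) - -90\right)} = - \frac{155080441}{428 \left(\left(160009 - 114005\right) + 90\right)} = - \frac{155080441}{428 \left(46004 + 90\right)} = - \frac{155080441}{428 \cdot 46094} = \left(- \frac{155080441}{428}\right) \frac{1}{46094} = - \frac{155080441}{19728232}$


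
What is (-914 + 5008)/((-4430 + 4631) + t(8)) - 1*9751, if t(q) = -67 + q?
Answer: -690274/71 ≈ -9722.2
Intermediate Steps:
(-914 + 5008)/((-4430 + 4631) + t(8)) - 1*9751 = (-914 + 5008)/((-4430 + 4631) + (-67 + 8)) - 1*9751 = 4094/(201 - 59) - 9751 = 4094/142 - 9751 = 4094*(1/142) - 9751 = 2047/71 - 9751 = -690274/71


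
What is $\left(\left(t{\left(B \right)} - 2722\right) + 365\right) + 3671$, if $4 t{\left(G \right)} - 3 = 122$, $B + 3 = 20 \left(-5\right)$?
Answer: $\frac{5381}{4} \approx 1345.3$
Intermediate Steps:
$B = -103$ ($B = -3 + 20 \left(-5\right) = -3 - 100 = -103$)
$t{\left(G \right)} = \frac{125}{4}$ ($t{\left(G \right)} = \frac{3}{4} + \frac{1}{4} \cdot 122 = \frac{3}{4} + \frac{61}{2} = \frac{125}{4}$)
$\left(\left(t{\left(B \right)} - 2722\right) + 365\right) + 3671 = \left(\left(\frac{125}{4} - 2722\right) + 365\right) + 3671 = \left(- \frac{10763}{4} + 365\right) + 3671 = - \frac{9303}{4} + 3671 = \frac{5381}{4}$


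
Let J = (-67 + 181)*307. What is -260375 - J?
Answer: -295373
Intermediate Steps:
J = 34998 (J = 114*307 = 34998)
-260375 - J = -260375 - 1*34998 = -260375 - 34998 = -295373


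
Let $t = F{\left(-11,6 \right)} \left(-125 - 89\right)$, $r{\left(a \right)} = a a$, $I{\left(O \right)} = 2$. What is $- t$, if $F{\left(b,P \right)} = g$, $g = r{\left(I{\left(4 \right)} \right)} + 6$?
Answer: $2140$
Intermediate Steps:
$r{\left(a \right)} = a^{2}$
$g = 10$ ($g = 2^{2} + 6 = 4 + 6 = 10$)
$F{\left(b,P \right)} = 10$
$t = -2140$ ($t = 10 \left(-125 - 89\right) = 10 \left(-214\right) = -2140$)
$- t = \left(-1\right) \left(-2140\right) = 2140$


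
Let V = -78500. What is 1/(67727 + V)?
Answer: -1/10773 ≈ -9.2825e-5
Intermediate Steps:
1/(67727 + V) = 1/(67727 - 78500) = 1/(-10773) = -1/10773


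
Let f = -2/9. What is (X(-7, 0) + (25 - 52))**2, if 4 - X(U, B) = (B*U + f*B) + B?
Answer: 529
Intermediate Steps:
f = -2/9 (f = -2*1/9 = -2/9 ≈ -0.22222)
X(U, B) = 4 - 7*B/9 - B*U (X(U, B) = 4 - ((B*U - 2*B/9) + B) = 4 - ((-2*B/9 + B*U) + B) = 4 - (7*B/9 + B*U) = 4 + (-7*B/9 - B*U) = 4 - 7*B/9 - B*U)
(X(-7, 0) + (25 - 52))**2 = ((4 - 7/9*0 - 1*0*(-7)) + (25 - 52))**2 = ((4 + 0 + 0) - 27)**2 = (4 - 27)**2 = (-23)**2 = 529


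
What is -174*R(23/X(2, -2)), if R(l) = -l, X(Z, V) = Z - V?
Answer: 2001/2 ≈ 1000.5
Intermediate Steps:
-174*R(23/X(2, -2)) = -(-174)*23/(2 - 1*(-2)) = -(-174)*23/(2 + 2) = -(-174)*23/4 = -174*(-23/4) = 2001/2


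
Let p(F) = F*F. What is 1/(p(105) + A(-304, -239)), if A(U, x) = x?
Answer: 1/10786 ≈ 9.2713e-5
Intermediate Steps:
p(F) = F²
1/(p(105) + A(-304, -239)) = 1/(105² - 239) = 1/(11025 - 239) = 1/10786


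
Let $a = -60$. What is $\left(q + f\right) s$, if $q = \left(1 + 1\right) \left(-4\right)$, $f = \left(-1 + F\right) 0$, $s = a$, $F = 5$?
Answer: $480$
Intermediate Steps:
$s = -60$
$f = 0$ ($f = \left(-1 + 5\right) 0 = 4 \cdot 0 = 0$)
$q = -8$ ($q = 2 \left(-4\right) = -8$)
$\left(q + f\right) s = \left(-8 + 0\right) \left(-60\right) = \left(-8\right) \left(-60\right) = 480$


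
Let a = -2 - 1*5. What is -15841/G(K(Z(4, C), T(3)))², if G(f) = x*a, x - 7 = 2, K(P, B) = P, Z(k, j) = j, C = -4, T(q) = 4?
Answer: -2263/567 ≈ -3.9912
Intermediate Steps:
a = -7 (a = -2 - 5 = -7)
x = 9 (x = 7 + 2 = 9)
G(f) = -63 (G(f) = 9*(-7) = -63)
-15841/G(K(Z(4, C), T(3)))² = -15841/((-63)²) = -15841/3969 = -15841*1/3969 = -2263/567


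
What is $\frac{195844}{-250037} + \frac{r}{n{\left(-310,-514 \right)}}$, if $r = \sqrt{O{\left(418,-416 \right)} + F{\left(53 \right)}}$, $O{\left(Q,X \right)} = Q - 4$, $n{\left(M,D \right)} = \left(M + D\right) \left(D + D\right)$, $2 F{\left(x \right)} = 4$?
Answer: $- \frac{195844}{250037} + \frac{\sqrt{26}}{211768} \approx -0.78324$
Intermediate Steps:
$F{\left(x \right)} = 2$ ($F{\left(x \right)} = \frac{1}{2} \cdot 4 = 2$)
$n{\left(M,D \right)} = 2 D \left(D + M\right)$ ($n{\left(M,D \right)} = \left(D + M\right) 2 D = 2 D \left(D + M\right)$)
$O{\left(Q,X \right)} = -4 + Q$
$r = 4 \sqrt{26}$ ($r = \sqrt{\left(-4 + 418\right) + 2} = \sqrt{414 + 2} = \sqrt{416} = 4 \sqrt{26} \approx 20.396$)
$\frac{195844}{-250037} + \frac{r}{n{\left(-310,-514 \right)}} = \frac{195844}{-250037} + \frac{4 \sqrt{26}}{2 \left(-514\right) \left(-514 - 310\right)} = 195844 \left(- \frac{1}{250037}\right) + \frac{4 \sqrt{26}}{2 \left(-514\right) \left(-824\right)} = - \frac{195844}{250037} + \frac{4 \sqrt{26}}{847072} = - \frac{195844}{250037} + 4 \sqrt{26} \cdot \frac{1}{847072} = - \frac{195844}{250037} + \frac{\sqrt{26}}{211768}$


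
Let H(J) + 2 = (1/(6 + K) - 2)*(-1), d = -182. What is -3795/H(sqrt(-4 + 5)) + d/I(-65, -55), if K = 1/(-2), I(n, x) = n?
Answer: 208753/10 ≈ 20875.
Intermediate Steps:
K = -1/2 ≈ -0.50000
H(J) = -2/11 (H(J) = -2 + (1/(6 - 1/2) - 2)*(-1) = -2 + (1/(11/2) - 2)*(-1) = -2 + (2/11 - 2)*(-1) = -2 - 20/11*(-1) = -2 + 20/11 = -2/11)
-3795/H(sqrt(-4 + 5)) + d/I(-65, -55) = -3795/(-2/11) - 182/(-65) = -3795*(-11/2) - 182*(-1/65) = 41745/2 + 14/5 = 208753/10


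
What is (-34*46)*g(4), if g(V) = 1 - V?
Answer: 4692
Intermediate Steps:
(-34*46)*g(4) = (-34*46)*(1 - 1*4) = -1564*(1 - 4) = -1564*(-3) = 4692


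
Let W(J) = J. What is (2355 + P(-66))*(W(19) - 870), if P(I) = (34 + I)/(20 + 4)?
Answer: -6008911/3 ≈ -2.0030e+6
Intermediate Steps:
P(I) = 17/12 + I/24 (P(I) = (34 + I)/24 = (34 + I)*(1/24) = 17/12 + I/24)
(2355 + P(-66))*(W(19) - 870) = (2355 + (17/12 + (1/24)*(-66)))*(19 - 870) = (2355 + (17/12 - 11/4))*(-851) = (2355 - 4/3)*(-851) = (7061/3)*(-851) = -6008911/3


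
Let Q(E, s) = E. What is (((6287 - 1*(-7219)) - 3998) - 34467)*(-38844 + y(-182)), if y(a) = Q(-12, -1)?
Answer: 969806904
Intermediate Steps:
y(a) = -12
(((6287 - 1*(-7219)) - 3998) - 34467)*(-38844 + y(-182)) = (((6287 - 1*(-7219)) - 3998) - 34467)*(-38844 - 12) = (((6287 + 7219) - 3998) - 34467)*(-38856) = ((13506 - 3998) - 34467)*(-38856) = (9508 - 34467)*(-38856) = -24959*(-38856) = 969806904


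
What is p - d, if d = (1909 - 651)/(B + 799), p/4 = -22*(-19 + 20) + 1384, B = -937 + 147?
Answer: 47774/9 ≈ 5308.2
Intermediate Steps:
B = -790
p = 5448 (p = 4*(-22*(-19 + 20) + 1384) = 4*(-22*1 + 1384) = 4*(-22 + 1384) = 4*1362 = 5448)
d = 1258/9 (d = (1909 - 651)/(-790 + 799) = 1258/9 ≈ 139.78)
p - d = 5448 - 1*1258/9 = 5448 - 1258/9 = 47774/9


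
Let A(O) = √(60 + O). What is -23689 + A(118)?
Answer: -23689 + √178 ≈ -23676.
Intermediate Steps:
-23689 + A(118) = -23689 + √(60 + 118) = -23689 + √178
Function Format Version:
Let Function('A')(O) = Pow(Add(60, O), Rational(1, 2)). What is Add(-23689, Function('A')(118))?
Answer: Add(-23689, Pow(178, Rational(1, 2))) ≈ -23676.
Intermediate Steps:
Add(-23689, Function('A')(118)) = Add(-23689, Pow(Add(60, 118), Rational(1, 2))) = Add(-23689, Pow(178, Rational(1, 2)))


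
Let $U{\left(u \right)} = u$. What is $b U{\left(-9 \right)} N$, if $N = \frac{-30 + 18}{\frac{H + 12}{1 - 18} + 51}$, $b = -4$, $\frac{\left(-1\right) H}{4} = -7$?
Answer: $- \frac{7344}{827} \approx -8.8803$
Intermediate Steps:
$H = 28$ ($H = \left(-4\right) \left(-7\right) = 28$)
$N = - \frac{204}{827}$ ($N = \frac{-30 + 18}{\frac{28 + 12}{1 - 18} + 51} = - \frac{12}{\frac{40}{-17} + 51} = - \frac{12}{40 \left(- \frac{1}{17}\right) + 51} = - \frac{12}{- \frac{40}{17} + 51} = - \frac{12}{\frac{827}{17}} = \left(-12\right) \frac{17}{827} = - \frac{204}{827} \approx -0.24667$)
$b U{\left(-9 \right)} N = \left(-4\right) \left(-9\right) \left(- \frac{204}{827}\right) = 36 \left(- \frac{204}{827}\right) = - \frac{7344}{827}$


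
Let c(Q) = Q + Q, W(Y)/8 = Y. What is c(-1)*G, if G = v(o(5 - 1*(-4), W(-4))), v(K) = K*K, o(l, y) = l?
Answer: -162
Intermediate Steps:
W(Y) = 8*Y
c(Q) = 2*Q
v(K) = K**2
G = 81 (G = (5 - 1*(-4))**2 = (5 + 4)**2 = 9**2 = 81)
c(-1)*G = (2*(-1))*81 = -2*81 = -162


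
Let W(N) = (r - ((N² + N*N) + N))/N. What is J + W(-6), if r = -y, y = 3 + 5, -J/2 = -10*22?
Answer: 1357/3 ≈ 452.33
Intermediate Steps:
J = 440 (J = -(-20)*22 = -2*(-220) = 440)
y = 8
r = -8 (r = -1*8 = -8)
W(N) = (-8 - N - 2*N²)/N (W(N) = (-8 - ((N² + N*N) + N))/N = (-8 - ((N² + N²) + N))/N = (-8 - (2*N² + N))/N = (-8 - (N + 2*N²))/N = (-8 + (-N - 2*N²))/N = (-8 - N - 2*N²)/N)
J + W(-6) = 440 + (-1 - 8/(-6) - 2*(-6)) = 440 + (-1 - 8*(-⅙) + 12) = 440 + (-1 + 4/3 + 12) = 440 + 37/3 = 1357/3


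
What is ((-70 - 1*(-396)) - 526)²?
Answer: 40000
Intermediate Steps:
((-70 - 1*(-396)) - 526)² = ((-70 + 396) - 526)² = (326 - 526)² = (-200)² = 40000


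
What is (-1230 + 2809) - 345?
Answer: 1234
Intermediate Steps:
(-1230 + 2809) - 345 = 1579 - 345 = 1234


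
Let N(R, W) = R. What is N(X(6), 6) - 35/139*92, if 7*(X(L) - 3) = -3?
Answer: -20038/973 ≈ -20.594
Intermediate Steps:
X(L) = 18/7 (X(L) = 3 + (1/7)*(-3) = 3 - 3/7 = 18/7)
N(X(6), 6) - 35/139*92 = 18/7 - 35/139*92 = 18/7 - 3220/139 = -20038/973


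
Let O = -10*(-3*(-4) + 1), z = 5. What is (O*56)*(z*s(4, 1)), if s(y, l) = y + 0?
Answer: -145600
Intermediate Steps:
s(y, l) = y
O = -130 (O = -10*(12 + 1) = -10*13 = -130)
(O*56)*(z*s(4, 1)) = (-130*56)*(5*4) = -7280*20 = -145600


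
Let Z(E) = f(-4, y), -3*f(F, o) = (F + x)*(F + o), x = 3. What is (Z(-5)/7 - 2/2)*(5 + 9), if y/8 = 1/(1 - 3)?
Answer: -58/3 ≈ -19.333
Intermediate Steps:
y = -4 (y = 8/(1 - 3) = 8/(-2) = 8*(-½) = -4)
f(F, o) = -(3 + F)*(F + o)/3 (f(F, o) = -(F + 3)*(F + o)/3 = -(3 + F)*(F + o)/3)
Z(E) = -8/3 (Z(E) = -1*(-4) - 1*(-4) - ⅓*(-4)² - ⅓*(-4)*(-4) = 4 + 4 - ⅓*16 - 16/3 = 4 + 4 - 16/3 - 16/3 = -8/3)
(Z(-5)/7 - 2/2)*(5 + 9) = (-8/3/7 - 2/2)*(5 + 9) = (-8/3*⅐ - 2*½)*14 = (-8/21 - 1)*14 = -29/21*14 = -58/3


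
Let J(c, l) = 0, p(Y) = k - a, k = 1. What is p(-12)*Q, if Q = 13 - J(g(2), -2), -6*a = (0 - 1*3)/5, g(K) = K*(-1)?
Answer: 117/10 ≈ 11.700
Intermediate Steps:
g(K) = -K
a = 1/10 (a = -(0 - 1*3)/(6*5) = -(0 - 3)/(6*5) = -(-1)/(2*5) = -1/6*(-3/5) = 1/10 ≈ 0.10000)
p(Y) = 9/10 (p(Y) = 1 - 1*1/10 = 1 - 1/10 = 9/10)
Q = 13 (Q = 13 - 1*0 = 13 + 0 = 13)
p(-12)*Q = (9/10)*13 = 117/10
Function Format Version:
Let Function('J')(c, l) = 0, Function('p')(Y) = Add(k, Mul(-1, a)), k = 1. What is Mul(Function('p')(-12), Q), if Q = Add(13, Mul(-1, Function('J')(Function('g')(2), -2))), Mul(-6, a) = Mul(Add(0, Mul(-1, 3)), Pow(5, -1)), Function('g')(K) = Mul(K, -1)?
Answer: Rational(117, 10) ≈ 11.700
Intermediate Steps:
Function('g')(K) = Mul(-1, K)
a = Rational(1, 10) (a = Mul(Rational(-1, 6), Mul(Add(0, Mul(-1, 3)), Pow(5, -1))) = Mul(Rational(-1, 6), Mul(Add(0, -3), Rational(1, 5))) = Mul(Rational(-1, 6), Mul(-3, Rational(1, 5))) = Mul(Rational(-1, 6), Rational(-3, 5)) = Rational(1, 10) ≈ 0.10000)
Function('p')(Y) = Rational(9, 10) (Function('p')(Y) = Add(1, Mul(-1, Rational(1, 10))) = Add(1, Rational(-1, 10)) = Rational(9, 10))
Q = 13 (Q = Add(13, Mul(-1, 0)) = Add(13, 0) = 13)
Mul(Function('p')(-12), Q) = Mul(Rational(9, 10), 13) = Rational(117, 10)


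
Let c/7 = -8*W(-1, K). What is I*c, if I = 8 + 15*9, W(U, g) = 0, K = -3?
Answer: 0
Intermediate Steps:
c = 0 (c = 7*(-8*0) = 7*0 = 0)
I = 143 (I = 8 + 135 = 143)
I*c = 143*0 = 0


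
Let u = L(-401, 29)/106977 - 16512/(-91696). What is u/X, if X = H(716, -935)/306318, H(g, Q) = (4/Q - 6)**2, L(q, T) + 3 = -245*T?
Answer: 141329292754673650/146383358987411 ≈ 965.47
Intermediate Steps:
L(q, T) = -3 - 245*T
u = 69664316/613085187 (u = (-3 - 245*29)/106977 - 16512/(-91696) = (-3 - 7105)*(1/106977) - 16512*(-1/91696) = -7108*1/106977 + 1032/5731 = -7108/106977 + 1032/5731 = 69664316/613085187 ≈ 0.11363)
H(g, Q) = (-6 + 4/Q)**2
X = 15758498/133895426775 (X = (4*(-2 + 3*(-935))**2/(-935)**2)/306318 = (4*(1/874225)*(-2 - 2805)**2)*(1/306318) = (4*(1/874225)*(-2807)**2)*(1/306318) = (4*(1/874225)*7879249)*(1/306318) = (31516996/874225)*(1/306318) = 15758498/133895426775 ≈ 0.00011769)
u/X = 69664316/(613085187*(15758498/133895426775)) = (69664316/613085187)*(133895426775/15758498) = 141329292754673650/146383358987411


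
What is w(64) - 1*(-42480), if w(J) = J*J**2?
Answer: 304624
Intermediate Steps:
w(J) = J**3
w(64) - 1*(-42480) = 64**3 - 1*(-42480) = 262144 + 42480 = 304624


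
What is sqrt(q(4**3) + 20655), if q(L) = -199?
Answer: 2*sqrt(5114) ≈ 143.02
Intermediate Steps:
sqrt(q(4**3) + 20655) = sqrt(-199 + 20655) = sqrt(20456) = 2*sqrt(5114)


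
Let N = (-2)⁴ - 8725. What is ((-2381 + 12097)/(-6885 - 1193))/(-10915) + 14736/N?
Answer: -30933540278/18282963365 ≈ -1.6919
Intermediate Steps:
N = -8709 (N = 16 - 8725 = -8709)
((-2381 + 12097)/(-6885 - 1193))/(-10915) + 14736/N = ((-2381 + 12097)/(-6885 - 1193))/(-10915) + 14736/(-8709) = (9716/(-8078))*(-1/10915) + 14736*(-1/8709) = (9716*(-1/8078))*(-1/10915) - 4912/2903 = -694/577*(-1/10915) - 4912/2903 = 694/6297955 - 4912/2903 = -30933540278/18282963365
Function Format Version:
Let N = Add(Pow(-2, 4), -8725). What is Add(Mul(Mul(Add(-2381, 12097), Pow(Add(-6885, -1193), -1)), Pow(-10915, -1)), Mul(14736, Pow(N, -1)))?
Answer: Rational(-30933540278, 18282963365) ≈ -1.6919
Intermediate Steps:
N = -8709 (N = Add(16, -8725) = -8709)
Add(Mul(Mul(Add(-2381, 12097), Pow(Add(-6885, -1193), -1)), Pow(-10915, -1)), Mul(14736, Pow(N, -1))) = Add(Mul(Mul(Add(-2381, 12097), Pow(Add(-6885, -1193), -1)), Pow(-10915, -1)), Mul(14736, Pow(-8709, -1))) = Add(Mul(Mul(9716, Pow(-8078, -1)), Rational(-1, 10915)), Mul(14736, Rational(-1, 8709))) = Add(Mul(Mul(9716, Rational(-1, 8078)), Rational(-1, 10915)), Rational(-4912, 2903)) = Add(Mul(Rational(-694, 577), Rational(-1, 10915)), Rational(-4912, 2903)) = Add(Rational(694, 6297955), Rational(-4912, 2903)) = Rational(-30933540278, 18282963365)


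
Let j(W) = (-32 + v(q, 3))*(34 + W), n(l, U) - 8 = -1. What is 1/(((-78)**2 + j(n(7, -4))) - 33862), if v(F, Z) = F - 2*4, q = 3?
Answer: -1/29295 ≈ -3.4136e-5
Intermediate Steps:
n(l, U) = 7 (n(l, U) = 8 - 1 = 7)
v(F, Z) = -8 + F (v(F, Z) = F - 8 = -8 + F)
j(W) = -1258 - 37*W (j(W) = (-32 + (-8 + 3))*(34 + W) = (-32 - 5)*(34 + W) = -37*(34 + W) = -1258 - 37*W)
1/(((-78)**2 + j(n(7, -4))) - 33862) = 1/(((-78)**2 + (-1258 - 37*7)) - 33862) = 1/((6084 + (-1258 - 259)) - 33862) = 1/((6084 - 1517) - 33862) = 1/(4567 - 33862) = 1/(-29295) = -1/29295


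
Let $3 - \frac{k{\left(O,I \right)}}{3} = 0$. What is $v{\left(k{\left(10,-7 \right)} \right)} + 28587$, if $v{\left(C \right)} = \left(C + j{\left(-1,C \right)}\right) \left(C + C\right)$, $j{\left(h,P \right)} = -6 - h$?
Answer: $28659$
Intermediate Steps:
$k{\left(O,I \right)} = 9$ ($k{\left(O,I \right)} = 9 - 0 = 9 + 0 = 9$)
$v{\left(C \right)} = 2 C \left(-5 + C\right)$ ($v{\left(C \right)} = \left(C - 5\right) \left(C + C\right) = \left(C + \left(-6 + 1\right)\right) 2 C = \left(C - 5\right) 2 C = \left(-5 + C\right) 2 C = 2 C \left(-5 + C\right)$)
$v{\left(k{\left(10,-7 \right)} \right)} + 28587 = 2 \cdot 9 \left(-5 + 9\right) + 28587 = 2 \cdot 9 \cdot 4 + 28587 = 72 + 28587 = 28659$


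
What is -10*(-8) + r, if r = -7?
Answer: 73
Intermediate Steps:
-10*(-8) + r = -10*(-8) - 7 = 80 - 7 = 73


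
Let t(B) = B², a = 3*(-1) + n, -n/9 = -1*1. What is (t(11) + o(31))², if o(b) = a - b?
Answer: 9216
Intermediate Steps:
n = 9 (n = -(-9) = -9*(-1) = 9)
a = 6 (a = 3*(-1) + 9 = -3 + 9 = 6)
o(b) = 6 - b
(t(11) + o(31))² = (11² + (6 - 1*31))² = (121 + (6 - 31))² = (121 - 25)² = 96² = 9216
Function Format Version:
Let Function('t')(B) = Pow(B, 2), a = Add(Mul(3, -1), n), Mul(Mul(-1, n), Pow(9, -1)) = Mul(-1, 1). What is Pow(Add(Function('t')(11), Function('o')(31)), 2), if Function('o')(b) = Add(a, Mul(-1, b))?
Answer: 9216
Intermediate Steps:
n = 9 (n = Mul(-9, Mul(-1, 1)) = Mul(-9, -1) = 9)
a = 6 (a = Add(Mul(3, -1), 9) = Add(-3, 9) = 6)
Function('o')(b) = Add(6, Mul(-1, b))
Pow(Add(Function('t')(11), Function('o')(31)), 2) = Pow(Add(Pow(11, 2), Add(6, Mul(-1, 31))), 2) = Pow(Add(121, Add(6, -31)), 2) = Pow(Add(121, -25), 2) = Pow(96, 2) = 9216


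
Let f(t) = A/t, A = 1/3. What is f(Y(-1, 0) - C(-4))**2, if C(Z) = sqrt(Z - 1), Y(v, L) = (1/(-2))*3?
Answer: 4/(9*(3 + 2*I*sqrt(5))**2) ≈ -0.0058132 - 0.01418*I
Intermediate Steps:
Y(v, L) = -3/2 (Y(v, L) = (1*(-1/2))*3 = -1/2*3 = -3/2)
C(Z) = sqrt(-1 + Z)
A = 1/3 (A = 1*(1/3) = 1/3 ≈ 0.33333)
f(t) = 1/(3*t)
f(Y(-1, 0) - C(-4))**2 = (1/(3*(-3/2 - sqrt(-1 - 4))))**2 = (1/(3*(-3/2 - sqrt(-5))))**2 = (1/(3*(-3/2 - I*sqrt(5))))**2 = 1/(9*(-3/2 - I*sqrt(5))**2)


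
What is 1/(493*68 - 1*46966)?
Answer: -1/13442 ≈ -7.4394e-5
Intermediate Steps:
1/(493*68 - 1*46966) = 1/(33524 - 46966) = 1/(-13442) = -1/13442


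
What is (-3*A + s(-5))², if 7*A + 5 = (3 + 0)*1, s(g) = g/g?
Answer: 169/49 ≈ 3.4490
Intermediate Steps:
s(g) = 1
A = -2/7 (A = -5/7 + ((3 + 0)*1)/7 = -5/7 + (3*1)/7 = -5/7 + (⅐)*3 = -5/7 + 3/7 = -2/7 ≈ -0.28571)
(-3*A + s(-5))² = (-3*(-2/7) + 1)² = (6/7 + 1)² = (13/7)² = 169/49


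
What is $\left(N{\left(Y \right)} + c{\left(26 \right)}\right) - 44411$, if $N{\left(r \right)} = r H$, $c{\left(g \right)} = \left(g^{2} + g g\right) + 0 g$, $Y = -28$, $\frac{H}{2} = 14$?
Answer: $-43843$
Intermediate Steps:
$H = 28$ ($H = 2 \cdot 14 = 28$)
$c{\left(g \right)} = 2 g^{2}$ ($c{\left(g \right)} = \left(g^{2} + g^{2}\right) + 0 = 2 g^{2} + 0 = 2 g^{2}$)
$N{\left(r \right)} = 28 r$ ($N{\left(r \right)} = r 28 = 28 r$)
$\left(N{\left(Y \right)} + c{\left(26 \right)}\right) - 44411 = \left(28 \left(-28\right) + 2 \cdot 26^{2}\right) - 44411 = \left(-784 + 2 \cdot 676\right) - 44411 = \left(-784 + 1352\right) - 44411 = 568 - 44411 = -43843$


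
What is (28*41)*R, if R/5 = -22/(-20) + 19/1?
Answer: 115374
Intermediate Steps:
R = 201/2 (R = 5*(-22/(-20) + 19/1) = 5*(-22*(-1/20) + 19*1) = 5*(11/10 + 19) = 5*(201/10) = 201/2 ≈ 100.50)
(28*41)*R = (28*41)*(201/2) = 1148*(201/2) = 115374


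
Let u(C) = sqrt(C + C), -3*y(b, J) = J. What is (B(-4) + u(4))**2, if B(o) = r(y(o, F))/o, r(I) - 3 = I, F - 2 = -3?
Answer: 313/36 - 10*sqrt(2)/3 ≈ 3.9804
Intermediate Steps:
F = -1 (F = 2 - 3 = -1)
y(b, J) = -J/3
r(I) = 3 + I
u(C) = sqrt(2)*sqrt(C) (u(C) = sqrt(2*C) = sqrt(2)*sqrt(C))
B(o) = 10/(3*o) (B(o) = (3 - 1/3*(-1))/o = (3 + 1/3)/o = 10/(3*o))
(B(-4) + u(4))**2 = ((10/3)/(-4) + sqrt(2)*sqrt(4))**2 = ((10/3)*(-1/4) + sqrt(2)*2)**2 = (-5/6 + 2*sqrt(2))**2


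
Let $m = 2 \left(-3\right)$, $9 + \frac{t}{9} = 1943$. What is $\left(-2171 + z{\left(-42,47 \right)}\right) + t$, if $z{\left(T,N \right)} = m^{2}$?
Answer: $15271$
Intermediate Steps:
$t = 17406$ ($t = -81 + 9 \cdot 1943 = -81 + 17487 = 17406$)
$m = -6$
$z{\left(T,N \right)} = 36$ ($z{\left(T,N \right)} = \left(-6\right)^{2} = 36$)
$\left(-2171 + z{\left(-42,47 \right)}\right) + t = \left(-2171 + 36\right) + 17406 = -2135 + 17406 = 15271$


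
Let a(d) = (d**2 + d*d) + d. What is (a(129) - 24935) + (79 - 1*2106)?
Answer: 6449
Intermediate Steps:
a(d) = d + 2*d**2 (a(d) = (d**2 + d**2) + d = 2*d**2 + d = d + 2*d**2)
(a(129) - 24935) + (79 - 1*2106) = (129*(1 + 2*129) - 24935) + (79 - 1*2106) = (129*(1 + 258) - 24935) + (79 - 2106) = (129*259 - 24935) - 2027 = (33411 - 24935) - 2027 = 8476 - 2027 = 6449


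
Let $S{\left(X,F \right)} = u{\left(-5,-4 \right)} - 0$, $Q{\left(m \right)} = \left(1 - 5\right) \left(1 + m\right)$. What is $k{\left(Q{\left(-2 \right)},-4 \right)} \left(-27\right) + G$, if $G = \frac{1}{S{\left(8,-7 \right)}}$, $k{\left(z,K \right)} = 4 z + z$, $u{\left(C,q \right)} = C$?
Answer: $- \frac{2701}{5} \approx -540.2$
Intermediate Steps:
$Q{\left(m \right)} = -4 - 4 m$ ($Q{\left(m \right)} = - 4 \left(1 + m\right) = -4 - 4 m$)
$k{\left(z,K \right)} = 5 z$
$S{\left(X,F \right)} = -5$ ($S{\left(X,F \right)} = -5 - 0 = -5 + 0 = -5$)
$G = - \frac{1}{5}$ ($G = \frac{1}{-5} = - \frac{1}{5} \approx -0.2$)
$k{\left(Q{\left(-2 \right)},-4 \right)} \left(-27\right) + G = 5 \left(-4 - -8\right) \left(-27\right) - \frac{1}{5} = 5 \left(-4 + 8\right) \left(-27\right) - \frac{1}{5} = 5 \cdot 4 \left(-27\right) - \frac{1}{5} = 20 \left(-27\right) - \frac{1}{5} = -540 - \frac{1}{5} = - \frac{2701}{5}$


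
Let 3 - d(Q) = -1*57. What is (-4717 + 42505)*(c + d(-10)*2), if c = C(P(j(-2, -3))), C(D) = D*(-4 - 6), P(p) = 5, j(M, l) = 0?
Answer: 2645160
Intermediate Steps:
d(Q) = 60 (d(Q) = 3 - (-1)*57 = 3 - 1*(-57) = 3 + 57 = 60)
C(D) = -10*D (C(D) = D*(-10) = -10*D)
c = -50 (c = -10*5 = -50)
(-4717 + 42505)*(c + d(-10)*2) = (-4717 + 42505)*(-50 + 60*2) = 37788*(-50 + 120) = 37788*70 = 2645160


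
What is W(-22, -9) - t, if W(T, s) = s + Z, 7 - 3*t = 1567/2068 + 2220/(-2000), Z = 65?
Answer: 692124/12925 ≈ 53.549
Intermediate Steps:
t = 31676/12925 (t = 7/3 - (1567/2068 + 2220/(-2000))/3 = 7/3 - (1567*(1/2068) + 2220*(-1/2000))/3 = 7/3 - (1567/2068 - 111/100)/3 = 7/3 - ⅓*(-4553/12925) = 7/3 + 4553/38775 = 31676/12925 ≈ 2.4508)
W(T, s) = 65 + s (W(T, s) = s + 65 = 65 + s)
W(-22, -9) - t = (65 - 9) - 1*31676/12925 = 56 - 31676/12925 = 692124/12925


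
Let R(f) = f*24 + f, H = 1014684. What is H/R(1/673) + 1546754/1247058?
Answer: 425796956924053/15588225 ≈ 2.7315e+7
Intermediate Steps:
R(f) = 25*f (R(f) = 24*f + f = 25*f)
H/R(1/673) + 1546754/1247058 = 1014684/((25/673)) + 1546754/1247058 = 1014684/((25*(1/673))) + 1546754*(1/1247058) = 1014684/(25/673) + 773377/623529 = 1014684*(673/25) + 773377/623529 = 682882332/25 + 773377/623529 = 425796956924053/15588225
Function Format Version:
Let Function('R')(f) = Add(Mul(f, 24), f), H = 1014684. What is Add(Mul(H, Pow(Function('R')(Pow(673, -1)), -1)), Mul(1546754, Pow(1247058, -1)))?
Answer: Rational(425796956924053, 15588225) ≈ 2.7315e+7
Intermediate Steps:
Function('R')(f) = Mul(25, f) (Function('R')(f) = Add(Mul(24, f), f) = Mul(25, f))
Add(Mul(H, Pow(Function('R')(Pow(673, -1)), -1)), Mul(1546754, Pow(1247058, -1))) = Add(Mul(1014684, Pow(Mul(25, Pow(673, -1)), -1)), Mul(1546754, Pow(1247058, -1))) = Add(Mul(1014684, Pow(Mul(25, Rational(1, 673)), -1)), Mul(1546754, Rational(1, 1247058))) = Add(Mul(1014684, Pow(Rational(25, 673), -1)), Rational(773377, 623529)) = Add(Mul(1014684, Rational(673, 25)), Rational(773377, 623529)) = Add(Rational(682882332, 25), Rational(773377, 623529)) = Rational(425796956924053, 15588225)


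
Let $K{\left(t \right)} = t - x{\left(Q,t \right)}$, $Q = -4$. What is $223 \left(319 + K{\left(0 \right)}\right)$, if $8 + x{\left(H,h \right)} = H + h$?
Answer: $73813$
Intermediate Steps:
$x{\left(H,h \right)} = -8 + H + h$ ($x{\left(H,h \right)} = -8 + \left(H + h\right) = -8 + H + h$)
$K{\left(t \right)} = 12$ ($K{\left(t \right)} = t - \left(-8 - 4 + t\right) = t - \left(-12 + t\right) = 12$)
$223 \left(319 + K{\left(0 \right)}\right) = 223 \left(319 + 12\right) = 223 \cdot 331 = 73813$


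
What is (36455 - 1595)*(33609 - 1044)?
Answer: 1135215900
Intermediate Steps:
(36455 - 1595)*(33609 - 1044) = 34860*32565 = 1135215900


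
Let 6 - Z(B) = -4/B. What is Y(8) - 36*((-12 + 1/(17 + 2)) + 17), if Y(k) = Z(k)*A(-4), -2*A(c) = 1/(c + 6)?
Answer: -27895/152 ≈ -183.52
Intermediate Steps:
A(c) = -1/(2*(6 + c)) (A(c) = -1/(2*(c + 6)) = -1/(2*(6 + c)))
Z(B) = 6 + 4/B (Z(B) = 6 - (-4)/B = 6 + 4/B)
Y(k) = -3/2 - 1/k (Y(k) = (6 + 4/k)*(-1/(12 + 2*(-4))) = (6 + 4/k)*(-1/(12 - 8)) = (6 + 4/k)*(-1/4) = (6 + 4/k)*(-1*¼) = (6 + 4/k)*(-¼) = -3/2 - 1/k)
Y(8) - 36*((-12 + 1/(17 + 2)) + 17) = (-3/2 - 1/8) - 36*((-12 + 1/(17 + 2)) + 17) = (-3/2 - 1*⅛) - 36*((-12 + 1/19) + 17) = (-3/2 - ⅛) - 36*((-12 + 1/19) + 17) = -13/8 - 36*(-227/19 + 17) = -13/8 - 36*96/19 = -13/8 - 3456/19 = -27895/152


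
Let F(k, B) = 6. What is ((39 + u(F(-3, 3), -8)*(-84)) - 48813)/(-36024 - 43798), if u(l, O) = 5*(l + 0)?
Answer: 25647/39911 ≈ 0.64260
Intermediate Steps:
u(l, O) = 5*l
((39 + u(F(-3, 3), -8)*(-84)) - 48813)/(-36024 - 43798) = ((39 + (5*6)*(-84)) - 48813)/(-36024 - 43798) = ((39 + 30*(-84)) - 48813)/(-79822) = ((39 - 2520) - 48813)*(-1/79822) = (-2481 - 48813)*(-1/79822) = -51294*(-1/79822) = 25647/39911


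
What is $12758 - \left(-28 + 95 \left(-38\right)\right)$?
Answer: $16396$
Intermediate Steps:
$12758 - \left(-28 + 95 \left(-38\right)\right) = 12758 - \left(-28 - 3610\right) = 12758 - -3638 = 12758 + 3638 = 16396$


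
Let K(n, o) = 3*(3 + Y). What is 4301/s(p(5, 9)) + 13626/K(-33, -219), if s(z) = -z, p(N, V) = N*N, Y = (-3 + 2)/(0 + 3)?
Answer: 153121/100 ≈ 1531.2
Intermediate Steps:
Y = -⅓ (Y = -1/3 = -1*⅓ = -⅓ ≈ -0.33333)
K(n, o) = 8 (K(n, o) = 3*(3 - ⅓) = 3*(8/3) = 8)
p(N, V) = N²
4301/s(p(5, 9)) + 13626/K(-33, -219) = 4301/((-1*5²)) + 13626/8 = 4301/((-1*25)) + 13626*(⅛) = 4301/(-25) + 6813/4 = 4301*(-1/25) + 6813/4 = -4301/25 + 6813/4 = 153121/100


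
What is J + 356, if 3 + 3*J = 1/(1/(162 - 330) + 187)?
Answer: 11152381/31415 ≈ 355.00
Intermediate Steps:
J = -31359/31415 (J = -1 + 1/(3*(1/(162 - 330) + 187)) = -1 + 1/(3*(1/(-168) + 187)) = -1 + 1/(3*(-1/168 + 187)) = -1 + 1/(3*(31415/168)) = -1 + (1/3)*(168/31415) = -1 + 56/31415 = -31359/31415 ≈ -0.99822)
J + 356 = -31359/31415 + 356 = 11152381/31415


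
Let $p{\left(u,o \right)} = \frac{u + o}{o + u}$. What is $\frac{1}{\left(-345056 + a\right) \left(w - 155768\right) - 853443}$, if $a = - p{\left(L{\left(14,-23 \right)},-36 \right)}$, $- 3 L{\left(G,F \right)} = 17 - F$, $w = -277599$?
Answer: $\frac{1}{149535463476} \approx 6.6874 \cdot 10^{-12}$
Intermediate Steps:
$L{\left(G,F \right)} = - \frac{17}{3} + \frac{F}{3}$ ($L{\left(G,F \right)} = - \frac{17 - F}{3} = - \frac{17}{3} + \frac{F}{3}$)
$p{\left(u,o \right)} = 1$ ($p{\left(u,o \right)} = \frac{o + u}{o + u} = 1$)
$a = -1$ ($a = \left(-1\right) 1 = -1$)
$\frac{1}{\left(-345056 + a\right) \left(w - 155768\right) - 853443} = \frac{1}{\left(-345056 - 1\right) \left(-277599 - 155768\right) - 853443} = \frac{1}{\left(-345057\right) \left(-433367\right) - 853443} = \frac{1}{149536316919 - 853443} = \frac{1}{149535463476}$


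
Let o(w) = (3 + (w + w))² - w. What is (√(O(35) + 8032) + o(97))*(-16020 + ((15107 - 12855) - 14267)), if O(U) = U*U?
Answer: -1085290920 - 28035*√9257 ≈ -1.0880e+9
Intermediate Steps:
O(U) = U²
o(w) = (3 + 2*w)² - w
(√(O(35) + 8032) + o(97))*(-16020 + ((15107 - 12855) - 14267)) = (√(35² + 8032) + ((3 + 2*97)² - 1*97))*(-16020 + ((15107 - 12855) - 14267)) = (√(1225 + 8032) + ((3 + 194)² - 97))*(-16020 + (2252 - 14267)) = (√9257 + (197² - 97))*(-16020 - 12015) = (√9257 + (38809 - 97))*(-28035) = (√9257 + 38712)*(-28035) = (38712 + √9257)*(-28035) = -1085290920 - 28035*√9257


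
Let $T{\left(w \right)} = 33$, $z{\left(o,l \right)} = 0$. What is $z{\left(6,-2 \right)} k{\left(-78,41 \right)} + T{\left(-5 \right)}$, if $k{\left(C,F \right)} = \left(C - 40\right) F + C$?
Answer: $33$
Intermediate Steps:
$k{\left(C,F \right)} = C + F \left(-40 + C\right)$ ($k{\left(C,F \right)} = \left(-40 + C\right) F + C = F \left(-40 + C\right) + C = C + F \left(-40 + C\right)$)
$z{\left(6,-2 \right)} k{\left(-78,41 \right)} + T{\left(-5 \right)} = 0 \left(-78 - 1640 - 3198\right) + 33 = 0 \left(-4916\right) + 33 = 0 + 33 = 33$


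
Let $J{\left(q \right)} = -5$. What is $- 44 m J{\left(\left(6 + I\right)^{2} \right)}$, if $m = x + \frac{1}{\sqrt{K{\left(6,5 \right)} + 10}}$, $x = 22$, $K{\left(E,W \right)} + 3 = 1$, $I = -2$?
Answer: $4840 + 55 \sqrt{2} \approx 4917.8$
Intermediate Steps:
$K{\left(E,W \right)} = -2$ ($K{\left(E,W \right)} = -3 + 1 = -2$)
$m = 22 + \frac{\sqrt{2}}{4}$ ($m = 22 + \frac{1}{\sqrt{-2 + 10}} = 22 + \frac{1}{\sqrt{8}} = 22 + \frac{1}{2 \sqrt{2}} = 22 + \frac{\sqrt{2}}{4} \approx 22.354$)
$- 44 m J{\left(\left(6 + I\right)^{2} \right)} = - 44 \left(22 + \frac{\sqrt{2}}{4}\right) \left(-5\right) = \left(-968 - 11 \sqrt{2}\right) \left(-5\right) = 4840 + 55 \sqrt{2}$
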